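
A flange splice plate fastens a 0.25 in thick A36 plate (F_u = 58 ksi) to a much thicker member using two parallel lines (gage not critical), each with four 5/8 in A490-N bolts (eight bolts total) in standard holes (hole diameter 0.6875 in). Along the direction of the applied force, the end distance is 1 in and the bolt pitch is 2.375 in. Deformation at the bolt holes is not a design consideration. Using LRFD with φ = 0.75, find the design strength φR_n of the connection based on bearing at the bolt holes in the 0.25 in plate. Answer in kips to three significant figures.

Per bolt r_n = 1.5 l_c t F_u ≤ 3.0 d t F_u; upper limit = 3.0 × 0.625 × 0.25 × 58 = 27.19 kips.
Edge bolt: l_c = 1 − 0.6875/2 = 0.6562 in → 1.5 × 0.6562 × 0.25 × 58 = 14.27 → r_n = 14.27 kips.
Interior bolts: l_c = 2.375 − 0.6875 = 1.688 in → 1.5 × 1.688 × 0.25 × 58 = 36.7 → r_n = 27.19 kips.
R_n = 2 × 14.27 + 6 × 27.19 = 191.7 kips.
Design strength φR_n = 0.75 × 191.7 = 144 kips.

144 kips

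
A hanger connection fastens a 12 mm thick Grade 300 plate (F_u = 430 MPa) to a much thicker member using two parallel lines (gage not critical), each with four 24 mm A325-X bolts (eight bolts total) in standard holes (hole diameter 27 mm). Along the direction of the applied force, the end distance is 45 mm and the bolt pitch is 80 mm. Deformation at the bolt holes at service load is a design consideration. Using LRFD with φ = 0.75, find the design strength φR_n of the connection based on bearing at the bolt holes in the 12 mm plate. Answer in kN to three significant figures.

Per bolt r_n = 1.2 l_c t F_u ≤ 2.4 d t F_u; upper limit = 2.4 × 24 × 12 × 430 / 1000 = 297.2 kN.
Edge bolt: l_c = 45 − 27/2 = 31.5 mm → 1.2 × 31.5 × 12 × 430 / 1000 = 195 → r_n = 195 kN.
Interior bolts: l_c = 80 − 27 = 53 mm → 1.2 × 53 × 12 × 430 / 1000 = 328.2 → r_n = 297.2 kN.
R_n = 2 × 195 + 6 × 297.2 = 2173 kN.
Design strength φR_n = 0.75 × 2173 = 1630 kN.

1630 kN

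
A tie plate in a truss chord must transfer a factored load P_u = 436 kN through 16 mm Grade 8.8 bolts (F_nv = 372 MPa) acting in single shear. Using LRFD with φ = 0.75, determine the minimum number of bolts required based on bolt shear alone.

8 bolts

A_b = π·16²/4 = 201.1 mm².
Per-bolt design strength φR_n = 0.75 × 372 × 201.1 × 1 / 1000 = 56.1 kN.
n ≥ 436 / 56.1 = 7.772 → use 8 bolts.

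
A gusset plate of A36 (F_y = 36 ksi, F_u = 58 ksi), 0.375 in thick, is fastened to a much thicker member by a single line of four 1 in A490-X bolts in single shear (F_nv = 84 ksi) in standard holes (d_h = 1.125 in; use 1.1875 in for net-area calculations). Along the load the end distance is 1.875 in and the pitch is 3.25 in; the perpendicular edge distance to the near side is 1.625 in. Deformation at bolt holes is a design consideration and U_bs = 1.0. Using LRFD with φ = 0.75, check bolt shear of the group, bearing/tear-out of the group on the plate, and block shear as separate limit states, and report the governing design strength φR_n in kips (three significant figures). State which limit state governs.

87.4 kips (block shear governs)

Bolt shear: A_b = π·1²/4 = 0.7854 in²; R_n = 84 × 0.7854 × 4 × 1 = 263.9 kips → 0.75 × 263.9 = 198 kips.
Bearing: edge l_c = 1.312, r_n = 34.26 kips; interior l_c = 2.125, r_n = 52.2 kips; R_n = 34.26 + 3·52.2 = 190.9 kips → 143 kips.
Block shear: A_gv = 4.359, A_nv = 2.801, A_nt = 0.3867 in²; R_n = min(0.6F_uA_nv, 0.6F_yA_gv) + U_bs·F_u·A_nt = 116.6 kips → 87.4 kips.
Block shear governs: 87.4 kips.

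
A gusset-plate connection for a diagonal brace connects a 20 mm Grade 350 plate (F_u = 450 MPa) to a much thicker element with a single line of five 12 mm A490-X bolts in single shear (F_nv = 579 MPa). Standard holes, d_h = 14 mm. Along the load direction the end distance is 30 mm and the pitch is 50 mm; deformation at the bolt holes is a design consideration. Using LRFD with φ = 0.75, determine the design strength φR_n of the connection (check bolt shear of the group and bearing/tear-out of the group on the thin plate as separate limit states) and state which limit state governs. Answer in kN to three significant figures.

246 kN (bolt shear governs)

Bolt shear: A_b = π·12²/4 = 113.1 mm²; R_n = 579 × 113.1 × 5 × 1 / 1000 = 327.4 kN → 0.75 × 327.4 = 246 kN.
Bearing (1.2 l_c t F_u ≤ 2.4 d t F_u): upper limit = 2.4·12·20·450 / 1000 = 259.2 kN.
  Edge l_c = 30 − 14/2 = 23 → r_n = 248.4 kN; interior l_c = 50 − 14 = 36 → r_n = 259.2 kN.
  R_n,bearing = 1·248.4 + 4·259.2 = 1285 kN → 0.75 × 1285 = 964 kN.
Bolt shear governs: 246 kN.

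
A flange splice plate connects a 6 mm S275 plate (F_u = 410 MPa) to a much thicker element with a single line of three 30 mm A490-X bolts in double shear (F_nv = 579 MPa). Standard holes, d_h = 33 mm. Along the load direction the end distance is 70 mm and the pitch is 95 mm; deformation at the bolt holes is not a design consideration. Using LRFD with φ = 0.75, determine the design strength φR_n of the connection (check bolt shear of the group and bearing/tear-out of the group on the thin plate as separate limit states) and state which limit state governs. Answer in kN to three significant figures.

480 kN (bearing governs)

Bolt shear: A_b = π·30²/4 = 706.9 mm²; R_n = 579 × 706.9 × 3 × 2 / 1000 = 2456 kN → 0.75 × 2456 = 1840 kN.
Bearing (1.5 l_c t F_u ≤ 3.0 d t F_u): upper limit = 3.0·30·6·410 / 1000 = 221.4 kN.
  Edge l_c = 70 − 33/2 = 53.5 → r_n = 197.4 kN; interior l_c = 95 − 33 = 62 → r_n = 221.4 kN.
  R_n,bearing = 1·197.4 + 2·221.4 = 640.2 kN → 0.75 × 640.2 = 480 kN.
Bearing governs: 480 kN.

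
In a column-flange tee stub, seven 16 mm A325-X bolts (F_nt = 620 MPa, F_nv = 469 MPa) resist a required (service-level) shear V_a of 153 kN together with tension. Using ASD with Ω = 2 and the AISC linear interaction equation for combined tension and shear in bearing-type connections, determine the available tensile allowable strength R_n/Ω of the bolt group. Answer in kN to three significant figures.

A_b = π·16²/4 = 201.1 mm²; f_rv = 153 × 1000 / (7 × 201.1) = 108.7 MPa.
F'_nt = 1.3 F_nt − (Ω F_nt / F_nv) f_rv = 1.3·620 − (2·620/469)·108.7 = 518.6 MPa, capped at F_nt → F'_nt = 518.6 MPa.
R_n = F'_nt · A_b · n = 518.6 × 201.1 × 7 / 1000 = 729.9 kN.
Allowable strength R_n/Ω = 729.9 / 2 = 365 kN.

365 kN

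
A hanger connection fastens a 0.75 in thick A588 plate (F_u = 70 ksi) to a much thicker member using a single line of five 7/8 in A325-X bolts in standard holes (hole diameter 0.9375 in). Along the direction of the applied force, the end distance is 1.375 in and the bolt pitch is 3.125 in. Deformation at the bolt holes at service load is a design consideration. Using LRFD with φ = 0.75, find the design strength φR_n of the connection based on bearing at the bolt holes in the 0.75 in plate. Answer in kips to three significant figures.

374 kips

Per bolt r_n = 1.2 l_c t F_u ≤ 2.4 d t F_u; upper limit = 2.4 × 0.875 × 0.75 × 70 = 110.3 kips.
Edge bolt: l_c = 1.375 − 0.9375/2 = 0.9062 in → 1.2 × 0.9062 × 0.75 × 70 = 57.09 → r_n = 57.09 kips.
Interior bolts: l_c = 3.125 − 0.9375 = 2.188 in → 1.2 × 2.188 × 0.75 × 70 = 137.8 → r_n = 110.3 kips.
R_n = 1 × 57.09 + 4 × 110.3 = 498.1 kips.
Design strength φR_n = 0.75 × 498.1 = 374 kips.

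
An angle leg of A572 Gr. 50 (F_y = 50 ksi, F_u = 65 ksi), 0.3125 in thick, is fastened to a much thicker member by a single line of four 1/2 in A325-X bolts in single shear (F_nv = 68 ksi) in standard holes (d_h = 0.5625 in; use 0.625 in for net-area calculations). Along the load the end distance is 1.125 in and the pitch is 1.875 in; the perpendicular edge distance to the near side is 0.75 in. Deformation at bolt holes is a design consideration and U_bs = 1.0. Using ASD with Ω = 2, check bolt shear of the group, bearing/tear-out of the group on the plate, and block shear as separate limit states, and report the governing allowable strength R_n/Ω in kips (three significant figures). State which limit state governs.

Bolt shear: A_b = π·0.5²/4 = 0.1963 in²; R_n = 68 × 0.1963 × 4 × 1 = 53.41 kips → 53.41 / 2 = 26.7 kips.
Bearing: edge l_c = 0.8438, r_n = 20.57 kips; interior l_c = 1.312, r_n = 24.38 kips; R_n = 20.57 + 3·24.38 = 93.69 kips → 46.8 kips.
Block shear: A_gv = 2.109, A_nv = 1.426, A_nt = 0.1367 in²; R_n = min(0.6F_uA_nv, 0.6F_yA_gv) + U_bs·F_u·A_nt = 64.49 kips → 32.2 kips.
Bolt shear governs: 26.7 kips.

26.7 kips (bolt shear governs)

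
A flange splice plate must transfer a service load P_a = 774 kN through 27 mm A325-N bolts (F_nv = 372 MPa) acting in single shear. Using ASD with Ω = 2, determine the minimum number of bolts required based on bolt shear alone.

A_b = π·27²/4 = 572.6 mm².
Per-bolt allowable strength R_n/Ω = 372 × 572.6 × 1 / 1000 / 2 = 106.5 kN.
n ≥ 774 / 106.5 = 7.268 → use 8 bolts.

8 bolts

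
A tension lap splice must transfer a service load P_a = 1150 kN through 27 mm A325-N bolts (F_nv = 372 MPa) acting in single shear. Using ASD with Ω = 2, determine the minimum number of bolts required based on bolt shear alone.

11 bolts

A_b = π·27²/4 = 572.6 mm².
Per-bolt allowable strength R_n/Ω = 372 × 572.6 × 1 / 1000 / 2 = 106.5 kN.
n ≥ 1150 / 106.5 = 10.8 → use 11 bolts.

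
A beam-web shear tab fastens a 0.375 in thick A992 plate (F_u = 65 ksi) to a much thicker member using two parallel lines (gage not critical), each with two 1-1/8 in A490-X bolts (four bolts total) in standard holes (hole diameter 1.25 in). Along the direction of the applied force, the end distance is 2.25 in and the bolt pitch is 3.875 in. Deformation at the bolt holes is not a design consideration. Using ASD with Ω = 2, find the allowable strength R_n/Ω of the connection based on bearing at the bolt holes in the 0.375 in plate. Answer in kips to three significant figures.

142 kips

Per bolt r_n = 1.5 l_c t F_u ≤ 3.0 d t F_u; upper limit = 3.0 × 1.125 × 0.375 × 65 = 82.27 kips.
Edge bolt: l_c = 2.25 − 1.25/2 = 1.625 in → 1.5 × 1.625 × 0.375 × 65 = 59.41 → r_n = 59.41 kips.
Interior bolts: l_c = 3.875 − 1.25 = 2.625 in → 1.5 × 2.625 × 0.375 × 65 = 95.98 → r_n = 82.27 kips.
R_n = 2 × 59.41 + 2 × 82.27 = 283.4 kips.
Allowable strength R_n/Ω = 283.4 / 2 = 142 kips.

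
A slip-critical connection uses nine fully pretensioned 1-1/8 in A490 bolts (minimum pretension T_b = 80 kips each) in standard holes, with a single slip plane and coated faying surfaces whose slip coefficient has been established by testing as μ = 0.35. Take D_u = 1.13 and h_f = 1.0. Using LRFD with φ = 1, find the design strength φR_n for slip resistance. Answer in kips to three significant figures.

285 kips

R_n = μ · D_u · h_f · T_b · n_s · n_b = 0.35 × 1.13 × 1.0 × 80 × 1 × 9 = 284.8 kips.
Design strength φR_n = 1 × 284.8 = 285 kips.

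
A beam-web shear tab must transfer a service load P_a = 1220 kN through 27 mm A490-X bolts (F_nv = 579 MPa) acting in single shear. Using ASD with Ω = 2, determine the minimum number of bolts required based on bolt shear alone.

A_b = π·27²/4 = 572.6 mm².
Per-bolt allowable strength R_n/Ω = 579 × 572.6 × 1 / 1000 / 2 = 165.8 kN.
n ≥ 1220 / 165.8 = 7.36 → use 8 bolts.

8 bolts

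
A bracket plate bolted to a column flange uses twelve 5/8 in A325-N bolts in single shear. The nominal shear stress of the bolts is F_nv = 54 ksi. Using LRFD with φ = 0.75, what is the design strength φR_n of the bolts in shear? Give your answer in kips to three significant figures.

149 kips

A_b = π × 0.625² / 4 = 0.3068 in².
R_n = F_nv · A_b · n · n_s = 54 × 0.3068 × 12 × 1 = 198.8 kips.
Design strength φR_n = 0.75 × 198.8 = 149 kips.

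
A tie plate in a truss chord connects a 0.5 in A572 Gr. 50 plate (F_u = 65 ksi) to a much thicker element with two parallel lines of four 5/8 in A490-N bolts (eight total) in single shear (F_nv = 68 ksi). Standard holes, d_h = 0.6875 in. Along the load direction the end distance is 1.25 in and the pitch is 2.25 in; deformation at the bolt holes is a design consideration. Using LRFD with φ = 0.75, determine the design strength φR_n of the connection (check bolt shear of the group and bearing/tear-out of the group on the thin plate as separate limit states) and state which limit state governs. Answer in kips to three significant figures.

125 kips (bolt shear governs)

Bolt shear: A_b = π·0.625²/4 = 0.3068 in²; R_n = 68 × 0.3068 × 8 × 1 = 166.9 kips → 0.75 × 166.9 = 125 kips.
Bearing (1.2 l_c t F_u ≤ 2.4 d t F_u): upper limit = 2.4·0.625·0.5·65 = 48.75 kips.
  Edge l_c = 1.25 − 0.6875/2 = 0.9062 → r_n = 35.34 kips; interior l_c = 2.25 − 0.6875 = 1.562 → r_n = 48.75 kips.
  R_n,bearing = 2·35.34 + 6·48.75 = 363.2 kips → 0.75 × 363.2 = 272 kips.
Bolt shear governs: 125 kips.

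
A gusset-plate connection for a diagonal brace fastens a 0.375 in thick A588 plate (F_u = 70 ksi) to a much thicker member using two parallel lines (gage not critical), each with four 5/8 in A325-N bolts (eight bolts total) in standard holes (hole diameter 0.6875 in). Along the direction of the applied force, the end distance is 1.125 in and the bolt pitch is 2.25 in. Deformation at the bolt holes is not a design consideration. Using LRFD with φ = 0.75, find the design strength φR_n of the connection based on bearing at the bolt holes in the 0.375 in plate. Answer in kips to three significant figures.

268 kips

Per bolt r_n = 1.5 l_c t F_u ≤ 3.0 d t F_u; upper limit = 3.0 × 0.625 × 0.375 × 70 = 49.22 kips.
Edge bolt: l_c = 1.125 − 0.6875/2 = 0.7812 in → 1.5 × 0.7812 × 0.375 × 70 = 30.76 → r_n = 30.76 kips.
Interior bolts: l_c = 2.25 − 0.6875 = 1.562 in → 1.5 × 1.562 × 0.375 × 70 = 61.52 → r_n = 49.22 kips.
R_n = 2 × 30.76 + 6 × 49.22 = 356.8 kips.
Design strength φR_n = 0.75 × 356.8 = 268 kips.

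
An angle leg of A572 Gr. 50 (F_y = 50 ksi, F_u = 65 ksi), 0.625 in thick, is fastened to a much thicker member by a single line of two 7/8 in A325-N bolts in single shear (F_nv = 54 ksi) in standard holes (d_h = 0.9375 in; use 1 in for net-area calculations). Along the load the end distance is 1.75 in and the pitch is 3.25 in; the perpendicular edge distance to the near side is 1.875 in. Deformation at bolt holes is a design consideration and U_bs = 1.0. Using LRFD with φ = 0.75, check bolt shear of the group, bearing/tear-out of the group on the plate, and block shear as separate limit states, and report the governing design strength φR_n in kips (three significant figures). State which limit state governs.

48.7 kips (bolt shear governs)

Bolt shear: A_b = π·0.875²/4 = 0.6013 in²; R_n = 54 × 0.6013 × 2 × 1 = 64.94 kips → 0.75 × 64.94 = 48.7 kips.
Bearing: edge l_c = 1.281, r_n = 62.46 kips; interior l_c = 2.312, r_n = 85.31 kips; R_n = 62.46 + 1·85.31 = 147.8 kips → 111 kips.
Block shear: A_gv = 3.125, A_nv = 2.188, A_nt = 0.8594 in²; R_n = min(0.6F_uA_nv, 0.6F_yA_gv) + U_bs·F_u·A_nt = 141.2 kips → 106 kips.
Bolt shear governs: 48.7 kips.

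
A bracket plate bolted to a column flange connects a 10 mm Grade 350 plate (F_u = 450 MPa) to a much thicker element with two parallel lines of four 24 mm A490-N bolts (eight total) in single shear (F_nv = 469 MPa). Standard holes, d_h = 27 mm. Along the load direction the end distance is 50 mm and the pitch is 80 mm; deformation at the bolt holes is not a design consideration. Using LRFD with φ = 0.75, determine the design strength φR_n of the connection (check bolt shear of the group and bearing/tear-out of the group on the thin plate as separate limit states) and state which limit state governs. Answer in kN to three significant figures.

1270 kN (bolt shear governs)

Bolt shear: A_b = π·24²/4 = 452.4 mm²; R_n = 469 × 452.4 × 8 × 1 / 1000 = 1697 kN → 0.75 × 1697 = 1270 kN.
Bearing (1.5 l_c t F_u ≤ 3.0 d t F_u): upper limit = 3.0·24·10·450 / 1000 = 324 kN.
  Edge l_c = 50 − 27/2 = 36.5 → r_n = 246.4 kN; interior l_c = 80 − 27 = 53 → r_n = 324 kN.
  R_n,bearing = 2·246.4 + 6·324 = 2437 kN → 0.75 × 2437 = 1830 kN.
Bolt shear governs: 1270 kN.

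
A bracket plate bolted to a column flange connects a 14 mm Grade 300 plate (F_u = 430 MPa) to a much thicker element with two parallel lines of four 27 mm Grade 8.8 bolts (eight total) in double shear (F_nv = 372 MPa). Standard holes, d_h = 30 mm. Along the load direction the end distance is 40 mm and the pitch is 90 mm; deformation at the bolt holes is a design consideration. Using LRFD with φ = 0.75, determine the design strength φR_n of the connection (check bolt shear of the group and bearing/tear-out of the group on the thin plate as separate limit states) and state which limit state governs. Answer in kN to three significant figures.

Bolt shear: A_b = π·27²/4 = 572.6 mm²; R_n = 372 × 572.6 × 8 × 2 / 1000 = 3408 kN → 0.75 × 3408 = 2560 kN.
Bearing (1.2 l_c t F_u ≤ 2.4 d t F_u): upper limit = 2.4·27·14·430 / 1000 = 390.1 kN.
  Edge l_c = 40 − 30/2 = 25 → r_n = 180.6 kN; interior l_c = 90 − 30 = 60 → r_n = 390.1 kN.
  R_n,bearing = 2·180.6 + 6·390.1 = 2702 kN → 0.75 × 2702 = 2030 kN.
Bearing governs: 2030 kN.

2030 kN (bearing governs)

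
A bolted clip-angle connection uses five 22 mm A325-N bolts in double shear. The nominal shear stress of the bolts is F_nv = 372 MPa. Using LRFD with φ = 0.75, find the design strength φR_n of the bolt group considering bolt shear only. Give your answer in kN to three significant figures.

A_b = π × 22² / 4 = 380.1 mm².
R_n = F_nv · A_b · n · n_s = 372 × 380.1 × 5 × 2 / 1000 = 1414 kN.
Design strength φR_n = 0.75 × 1414 = 1060 kN.

1060 kN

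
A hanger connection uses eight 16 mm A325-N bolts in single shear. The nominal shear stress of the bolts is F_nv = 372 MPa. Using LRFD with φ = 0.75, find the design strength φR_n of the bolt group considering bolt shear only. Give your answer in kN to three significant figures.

A_b = π × 16² / 4 = 201.1 mm².
R_n = F_nv · A_b · n · n_s = 372 × 201.1 × 8 × 1 / 1000 = 598.4 kN.
Design strength φR_n = 0.75 × 598.4 = 449 kN.

449 kN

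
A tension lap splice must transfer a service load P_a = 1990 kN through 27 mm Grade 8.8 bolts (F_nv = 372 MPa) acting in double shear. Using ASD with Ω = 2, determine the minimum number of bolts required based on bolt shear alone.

10 bolts

A_b = π·27²/4 = 572.6 mm².
Per-bolt allowable strength R_n/Ω = 372 × 572.6 × 2 / 1000 / 2 = 213 kN.
n ≥ 1990 / 213 = 9.343 → use 10 bolts.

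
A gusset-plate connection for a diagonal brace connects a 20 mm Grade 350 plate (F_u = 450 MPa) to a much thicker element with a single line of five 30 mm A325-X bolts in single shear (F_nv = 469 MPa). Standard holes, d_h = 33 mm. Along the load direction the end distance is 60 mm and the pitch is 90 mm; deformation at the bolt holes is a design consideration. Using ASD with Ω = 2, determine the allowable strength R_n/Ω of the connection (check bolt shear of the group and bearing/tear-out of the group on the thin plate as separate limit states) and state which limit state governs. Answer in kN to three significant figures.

829 kN (bolt shear governs)

Bolt shear: A_b = π·30²/4 = 706.9 mm²; R_n = 469 × 706.9 × 5 × 1 / 1000 = 1658 kN → 1658 / 2 = 829 kN.
Bearing (1.2 l_c t F_u ≤ 2.4 d t F_u): upper limit = 2.4·30·20·450 / 1000 = 648 kN.
  Edge l_c = 60 − 33/2 = 43.5 → r_n = 469.8 kN; interior l_c = 90 − 33 = 57 → r_n = 615.6 kN.
  R_n,bearing = 1·469.8 + 4·615.6 = 2932 kN → 2932 / 2 = 1470 kN.
Bolt shear governs: 829 kN.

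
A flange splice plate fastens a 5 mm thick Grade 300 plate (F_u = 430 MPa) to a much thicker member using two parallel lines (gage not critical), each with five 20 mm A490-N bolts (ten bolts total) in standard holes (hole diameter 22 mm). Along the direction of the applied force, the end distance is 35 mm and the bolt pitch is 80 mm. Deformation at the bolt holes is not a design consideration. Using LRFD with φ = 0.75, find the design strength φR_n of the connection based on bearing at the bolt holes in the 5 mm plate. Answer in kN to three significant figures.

890 kN

Per bolt r_n = 1.5 l_c t F_u ≤ 3.0 d t F_u; upper limit = 3.0 × 20 × 5 × 430 / 1000 = 129 kN.
Edge bolt: l_c = 35 − 22/2 = 24 mm → 1.5 × 24 × 5 × 430 / 1000 = 77.4 → r_n = 77.4 kN.
Interior bolts: l_c = 80 − 22 = 58 mm → 1.5 × 58 × 5 × 430 / 1000 = 187.1 → r_n = 129 kN.
R_n = 2 × 77.4 + 8 × 129 = 1187 kN.
Design strength φR_n = 0.75 × 1187 = 890 kN.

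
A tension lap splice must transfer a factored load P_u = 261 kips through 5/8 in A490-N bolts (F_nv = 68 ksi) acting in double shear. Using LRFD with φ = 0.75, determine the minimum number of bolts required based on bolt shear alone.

A_b = π·0.625²/4 = 0.3068 in².
Per-bolt design strength φR_n = 0.75 × 68 × 0.3068 × 2 = 31.29 kips.
n ≥ 261 / 31.29 = 8.34 → use 9 bolts.

9 bolts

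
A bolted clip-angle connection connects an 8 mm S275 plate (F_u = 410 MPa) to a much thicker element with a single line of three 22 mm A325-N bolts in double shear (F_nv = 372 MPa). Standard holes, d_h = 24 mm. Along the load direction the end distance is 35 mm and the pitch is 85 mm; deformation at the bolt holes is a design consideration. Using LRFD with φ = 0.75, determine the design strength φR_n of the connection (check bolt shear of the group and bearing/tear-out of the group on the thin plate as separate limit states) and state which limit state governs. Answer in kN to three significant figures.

328 kN (bearing governs)

Bolt shear: A_b = π·22²/4 = 380.1 mm²; R_n = 372 × 380.1 × 3 × 2 / 1000 = 848.5 kN → 0.75 × 848.5 = 636 kN.
Bearing (1.2 l_c t F_u ≤ 2.4 d t F_u): upper limit = 2.4·22·8·410 / 1000 = 173.2 kN.
  Edge l_c = 35 − 24/2 = 23 → r_n = 90.53 kN; interior l_c = 85 − 24 = 61 → r_n = 173.2 kN.
  R_n,bearing = 1·90.53 + 2·173.2 = 436.9 kN → 0.75 × 436.9 = 328 kN.
Bearing governs: 328 kN.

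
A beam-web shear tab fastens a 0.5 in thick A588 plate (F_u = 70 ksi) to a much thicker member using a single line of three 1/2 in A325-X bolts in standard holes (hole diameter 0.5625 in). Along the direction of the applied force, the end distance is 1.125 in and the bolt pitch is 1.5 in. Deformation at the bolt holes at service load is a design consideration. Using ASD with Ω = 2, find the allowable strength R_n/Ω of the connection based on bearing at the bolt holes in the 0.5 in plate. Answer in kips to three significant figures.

57.1 kips

Per bolt r_n = 1.2 l_c t F_u ≤ 2.4 d t F_u; upper limit = 2.4 × 0.5 × 0.5 × 70 = 42 kips.
Edge bolt: l_c = 1.125 − 0.5625/2 = 0.8438 in → 1.2 × 0.8438 × 0.5 × 70 = 35.44 → r_n = 35.44 kips.
Interior bolts: l_c = 1.5 − 0.5625 = 0.9375 in → 1.2 × 0.9375 × 0.5 × 70 = 39.38 → r_n = 39.38 kips.
R_n = 1 × 35.44 + 2 × 39.38 = 114.2 kips.
Allowable strength R_n/Ω = 114.2 / 2 = 57.1 kips.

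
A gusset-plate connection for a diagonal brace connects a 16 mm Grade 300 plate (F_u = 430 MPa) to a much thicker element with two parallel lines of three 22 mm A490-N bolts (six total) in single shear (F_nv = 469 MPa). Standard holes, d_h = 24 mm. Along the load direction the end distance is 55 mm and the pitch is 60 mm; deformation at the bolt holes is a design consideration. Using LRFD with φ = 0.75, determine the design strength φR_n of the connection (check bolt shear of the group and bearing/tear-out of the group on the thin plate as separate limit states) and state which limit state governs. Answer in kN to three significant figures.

Bolt shear: A_b = π·22²/4 = 380.1 mm²; R_n = 469 × 380.1 × 6 × 1 / 1000 = 1070 kN → 0.75 × 1070 = 802 kN.
Bearing (1.2 l_c t F_u ≤ 2.4 d t F_u): upper limit = 2.4·22·16·430 / 1000 = 363.3 kN.
  Edge l_c = 55 − 24/2 = 43 → r_n = 355 kN; interior l_c = 60 − 24 = 36 → r_n = 297.2 kN.
  R_n,bearing = 2·355 + 4·297.2 = 1899 kN → 0.75 × 1899 = 1420 kN.
Bolt shear governs: 802 kN.

802 kN (bolt shear governs)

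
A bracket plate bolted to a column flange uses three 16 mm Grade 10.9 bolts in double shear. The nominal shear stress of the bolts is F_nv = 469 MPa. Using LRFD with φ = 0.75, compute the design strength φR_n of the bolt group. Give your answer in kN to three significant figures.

424 kN

A_b = π × 16² / 4 = 201.1 mm².
R_n = F_nv · A_b · n · n_s = 469 × 201.1 × 3 × 2 / 1000 = 565.8 kN.
Design strength φR_n = 0.75 × 565.8 = 424 kN.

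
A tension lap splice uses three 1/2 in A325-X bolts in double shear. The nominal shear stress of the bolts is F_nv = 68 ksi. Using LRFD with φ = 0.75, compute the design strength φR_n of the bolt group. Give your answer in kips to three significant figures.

A_b = π × 0.5² / 4 = 0.1963 in².
R_n = F_nv · A_b · n · n_s = 68 × 0.1963 × 3 × 2 = 80.11 kips.
Design strength φR_n = 0.75 × 80.11 = 60.1 kips.

60.1 kips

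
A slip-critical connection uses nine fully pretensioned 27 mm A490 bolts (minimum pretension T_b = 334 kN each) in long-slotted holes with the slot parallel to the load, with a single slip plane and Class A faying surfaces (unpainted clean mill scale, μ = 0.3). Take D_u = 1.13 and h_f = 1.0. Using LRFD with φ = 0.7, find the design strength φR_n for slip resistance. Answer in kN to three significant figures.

713 kN

R_n = μ · D_u · h_f · T_b · n_s · n_b = 0.3 × 1.13 × 1.0 × 334 × 1 × 9 = 1019 kN.
Design strength φR_n = 0.7 × 1019 = 713 kN.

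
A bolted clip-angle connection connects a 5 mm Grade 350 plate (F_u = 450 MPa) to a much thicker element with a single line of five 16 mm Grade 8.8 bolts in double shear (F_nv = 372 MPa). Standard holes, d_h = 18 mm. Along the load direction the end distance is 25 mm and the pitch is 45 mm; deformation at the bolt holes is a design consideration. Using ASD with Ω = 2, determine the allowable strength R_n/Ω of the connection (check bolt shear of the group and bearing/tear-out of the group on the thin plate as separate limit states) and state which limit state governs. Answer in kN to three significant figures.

167 kN (bearing governs)

Bolt shear: A_b = π·16²/4 = 201.1 mm²; R_n = 372 × 201.1 × 5 × 2 / 1000 = 748 kN → 748 / 2 = 374 kN.
Bearing (1.2 l_c t F_u ≤ 2.4 d t F_u): upper limit = 2.4·16·5·450 / 1000 = 86.4 kN.
  Edge l_c = 25 − 18/2 = 16 → r_n = 43.2 kN; interior l_c = 45 − 18 = 27 → r_n = 72.9 kN.
  R_n,bearing = 1·43.2 + 4·72.9 = 334.8 kN → 334.8 / 2 = 167 kN.
Bearing governs: 167 kN.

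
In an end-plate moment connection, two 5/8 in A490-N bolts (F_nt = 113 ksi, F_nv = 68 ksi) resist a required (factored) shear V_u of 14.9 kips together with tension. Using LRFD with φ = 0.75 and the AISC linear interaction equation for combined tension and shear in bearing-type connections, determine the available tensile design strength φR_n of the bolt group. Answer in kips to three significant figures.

A_b = π·0.625²/4 = 0.3068 in²; f_rv = 14.9 / (2 × 0.3068) = 24.28 ksi.
F'_nt = 1.3 F_nt − (F_nt / φF_nv) f_rv = 1.3·113 − (113/(0.75·68))·24.28 = 93.1 ksi, capped at F_nt → F'_nt = 93.1 ksi.
R_n = F'_nt · A_b · n = 93.1 × 0.3068 × 2 = 57.12 kips.
Design strength φR_n = 0.75 × 57.12 = 42.8 kips.

42.8 kips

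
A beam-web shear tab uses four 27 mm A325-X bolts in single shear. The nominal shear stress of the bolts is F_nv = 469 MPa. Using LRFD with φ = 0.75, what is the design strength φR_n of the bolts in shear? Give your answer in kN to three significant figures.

A_b = π × 27² / 4 = 572.6 mm².
R_n = F_nv · A_b · n · n_s = 469 × 572.6 × 4 × 1 / 1000 = 1074 kN.
Design strength φR_n = 0.75 × 1074 = 806 kN.

806 kN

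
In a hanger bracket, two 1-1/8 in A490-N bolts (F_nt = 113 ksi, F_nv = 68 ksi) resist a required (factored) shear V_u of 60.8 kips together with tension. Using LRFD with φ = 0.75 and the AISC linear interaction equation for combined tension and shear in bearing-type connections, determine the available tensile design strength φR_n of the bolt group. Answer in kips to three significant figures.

A_b = π·1.125²/4 = 0.994 in²; f_rv = 60.8 / (2 × 0.994) = 30.58 ksi.
F'_nt = 1.3 F_nt − (F_nt / φF_nv) f_rv = 1.3·113 − (113/(0.75·68))·30.58 = 79.14 ksi, capped at F_nt → F'_nt = 79.14 ksi.
R_n = F'_nt · A_b · n = 79.14 × 0.994 × 2 = 157.3 kips.
Design strength φR_n = 0.75 × 157.3 = 118 kips.

118 kips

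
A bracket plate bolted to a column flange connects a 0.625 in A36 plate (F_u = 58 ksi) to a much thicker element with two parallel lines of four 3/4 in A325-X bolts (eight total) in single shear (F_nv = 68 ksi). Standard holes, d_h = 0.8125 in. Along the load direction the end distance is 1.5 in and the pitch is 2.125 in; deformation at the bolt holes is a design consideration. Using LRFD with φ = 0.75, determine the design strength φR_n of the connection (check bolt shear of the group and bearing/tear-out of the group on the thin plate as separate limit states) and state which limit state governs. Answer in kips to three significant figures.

180 kips (bolt shear governs)

Bolt shear: A_b = π·0.75²/4 = 0.4418 in²; R_n = 68 × 0.4418 × 8 × 1 = 240.3 kips → 0.75 × 240.3 = 180 kips.
Bearing (1.2 l_c t F_u ≤ 2.4 d t F_u): upper limit = 2.4·0.75·0.625·58 = 65.25 kips.
  Edge l_c = 1.5 − 0.8125/2 = 1.094 → r_n = 47.58 kips; interior l_c = 2.125 − 0.8125 = 1.312 → r_n = 57.09 kips.
  R_n,bearing = 2·47.58 + 6·57.09 = 437.7 kips → 0.75 × 437.7 = 328 kips.
Bolt shear governs: 180 kips.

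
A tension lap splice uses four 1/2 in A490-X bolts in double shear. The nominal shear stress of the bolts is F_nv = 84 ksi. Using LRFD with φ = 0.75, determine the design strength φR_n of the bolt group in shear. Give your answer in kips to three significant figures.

A_b = π × 0.5² / 4 = 0.1963 in².
R_n = F_nv · A_b · n · n_s = 84 × 0.1963 × 4 × 2 = 131.9 kips.
Design strength φR_n = 0.75 × 131.9 = 99 kips.

99 kips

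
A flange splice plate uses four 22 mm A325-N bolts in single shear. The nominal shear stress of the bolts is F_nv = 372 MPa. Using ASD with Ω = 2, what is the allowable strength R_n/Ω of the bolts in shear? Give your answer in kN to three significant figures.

283 kN

A_b = π × 22² / 4 = 380.1 mm².
R_n = F_nv · A_b · n · n_s = 372 × 380.1 × 4 × 1 / 1000 = 565.6 kN.
Allowable strength R_n/Ω = 565.6 / 2 = 283 kN.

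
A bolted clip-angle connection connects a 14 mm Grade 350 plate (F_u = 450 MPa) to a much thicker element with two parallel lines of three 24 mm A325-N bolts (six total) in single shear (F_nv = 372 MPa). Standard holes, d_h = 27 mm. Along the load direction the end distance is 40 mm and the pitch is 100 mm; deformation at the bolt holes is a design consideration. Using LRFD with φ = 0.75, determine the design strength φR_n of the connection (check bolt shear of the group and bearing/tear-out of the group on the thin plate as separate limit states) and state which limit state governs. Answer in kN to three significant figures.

Bolt shear: A_b = π·24²/4 = 452.4 mm²; R_n = 372 × 452.4 × 6 × 1 / 1000 = 1010 kN → 0.75 × 1010 = 757 kN.
Bearing (1.2 l_c t F_u ≤ 2.4 d t F_u): upper limit = 2.4·24·14·450 / 1000 = 362.9 kN.
  Edge l_c = 40 − 27/2 = 26.5 → r_n = 200.3 kN; interior l_c = 100 − 27 = 73 → r_n = 362.9 kN.
  R_n,bearing = 2·200.3 + 4·362.9 = 1852 kN → 0.75 × 1852 = 1390 kN.
Bolt shear governs: 757 kN.

757 kN (bolt shear governs)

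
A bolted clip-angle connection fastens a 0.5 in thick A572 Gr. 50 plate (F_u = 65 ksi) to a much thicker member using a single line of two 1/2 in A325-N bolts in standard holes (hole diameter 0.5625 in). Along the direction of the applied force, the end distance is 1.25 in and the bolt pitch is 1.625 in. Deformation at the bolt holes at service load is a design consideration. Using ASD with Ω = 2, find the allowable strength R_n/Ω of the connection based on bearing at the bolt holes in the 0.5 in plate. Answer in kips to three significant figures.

Per bolt r_n = 1.2 l_c t F_u ≤ 2.4 d t F_u; upper limit = 2.4 × 0.5 × 0.5 × 65 = 39 kips.
Edge bolt: l_c = 1.25 − 0.5625/2 = 0.9688 in → 1.2 × 0.9688 × 0.5 × 65 = 37.78 → r_n = 37.78 kips.
Interior bolts: l_c = 1.625 − 0.5625 = 1.062 in → 1.2 × 1.062 × 0.5 × 65 = 41.44 → r_n = 39 kips.
R_n = 1 × 37.78 + 1 × 39 = 76.78 kips.
Allowable strength R_n/Ω = 76.78 / 2 = 38.4 kips.

38.4 kips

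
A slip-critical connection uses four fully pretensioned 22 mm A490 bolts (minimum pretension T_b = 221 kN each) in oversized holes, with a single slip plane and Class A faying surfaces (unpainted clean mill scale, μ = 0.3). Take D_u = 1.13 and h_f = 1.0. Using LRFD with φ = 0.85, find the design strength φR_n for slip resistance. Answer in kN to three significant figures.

255 kN

R_n = μ · D_u · h_f · T_b · n_s · n_b = 0.3 × 1.13 × 1.0 × 221 × 1 × 4 = 299.7 kN.
Design strength φR_n = 0.85 × 299.7 = 255 kN.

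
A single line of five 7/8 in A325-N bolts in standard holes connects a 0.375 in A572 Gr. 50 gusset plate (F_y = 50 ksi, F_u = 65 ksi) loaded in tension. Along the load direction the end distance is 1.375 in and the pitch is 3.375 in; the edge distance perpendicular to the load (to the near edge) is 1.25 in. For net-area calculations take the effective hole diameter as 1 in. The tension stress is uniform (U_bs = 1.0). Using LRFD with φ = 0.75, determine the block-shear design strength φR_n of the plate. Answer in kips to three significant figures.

128 kips

Shear plane L_v = 1.375 + 4·3.375 = 14.88 in; A_gv = 14.88 × 0.375 = 5.578 in².
A_nv = (14.88 − 4.5·1) × 0.375 = 3.891 in².
A_nt = (1.25 − 0.5·1) × 0.375 = 0.2812 in².
0.6 F_u A_nv = 151.7 kips; 0.6 F_y A_gv = 167.3 kips → shear rupture governs the shear term.
R_n = 151.7 + 1.0 × 65 × 0.2812 = 170 kips.
Design strength φR_n = 0.75 × 170 = 128 kips.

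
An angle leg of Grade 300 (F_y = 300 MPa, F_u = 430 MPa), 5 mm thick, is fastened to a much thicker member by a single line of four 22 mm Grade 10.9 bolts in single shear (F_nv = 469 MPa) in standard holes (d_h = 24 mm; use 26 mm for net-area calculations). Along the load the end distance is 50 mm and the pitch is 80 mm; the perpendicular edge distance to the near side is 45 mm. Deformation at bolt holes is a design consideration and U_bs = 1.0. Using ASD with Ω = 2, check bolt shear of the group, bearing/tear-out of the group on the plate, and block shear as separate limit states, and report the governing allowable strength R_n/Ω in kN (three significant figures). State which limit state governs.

Bolt shear: A_b = π·22²/4 = 380.1 mm²; R_n = 469 × 380.1 × 4 × 1 / 1000 = 713.1 kN → 713.1 / 2 = 357 kN.
Bearing: edge l_c = 38, r_n = 98.04 kN; interior l_c = 56, r_n = 113.5 kN; R_n = 98.04 + 3·113.5 = 438.6 kN → 219 kN.
Block shear: A_gv = 1450, A_nv = 995, A_nt = 160 mm²; R_n = min(0.6F_uA_nv, 0.6F_yA_gv) + U_bs·F_u·A_nt = 325.5 kN → 163 kN.
Block shear governs: 163 kN.

163 kN (block shear governs)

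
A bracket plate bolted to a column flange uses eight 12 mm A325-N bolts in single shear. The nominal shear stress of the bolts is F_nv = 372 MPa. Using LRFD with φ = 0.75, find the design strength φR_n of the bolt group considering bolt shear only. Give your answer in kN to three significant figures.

A_b = π × 12² / 4 = 113.1 mm².
R_n = F_nv · A_b · n · n_s = 372 × 113.1 × 8 × 1 / 1000 = 336.6 kN.
Design strength φR_n = 0.75 × 336.6 = 252 kN.

252 kN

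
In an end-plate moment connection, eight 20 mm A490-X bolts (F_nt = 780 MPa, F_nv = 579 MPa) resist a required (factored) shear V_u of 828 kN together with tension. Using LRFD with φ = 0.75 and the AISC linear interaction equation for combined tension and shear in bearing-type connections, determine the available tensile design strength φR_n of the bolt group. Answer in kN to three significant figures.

A_b = π·20²/4 = 314.2 mm²; f_rv = 828 × 1000 / (8 × 314.2) = 329.5 MPa.
F'_nt = 1.3 F_nt − (F_nt / φF_nv) f_rv = 1.3·780 − (780/(0.75·579))·329.5 = 422.2 MPa, capped at F_nt → F'_nt = 422.2 MPa.
R_n = F'_nt · A_b · n = 422.2 × 314.2 × 8 / 1000 = 1061 kN.
Design strength φR_n = 0.75 × 1061 = 796 kN.

796 kN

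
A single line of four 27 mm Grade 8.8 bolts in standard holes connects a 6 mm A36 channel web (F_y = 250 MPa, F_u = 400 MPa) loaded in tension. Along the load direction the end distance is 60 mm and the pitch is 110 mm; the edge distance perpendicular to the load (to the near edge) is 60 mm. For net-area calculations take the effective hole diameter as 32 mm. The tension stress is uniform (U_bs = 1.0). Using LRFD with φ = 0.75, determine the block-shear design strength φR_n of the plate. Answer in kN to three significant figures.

Shear plane L_v = 60 + 3·110 = 390 mm; A_gv = 390 × 6 = 2340 mm².
A_nv = (390 − 3.5·32) × 6 = 1668 mm².
A_nt = (60 − 0.5·32) × 6 = 264 mm².
0.6 F_u A_nv = 400.3 kN; 0.6 F_y A_gv = 351 kN → shear yielding governs the shear term.
R_n = 351 + 1.0 × 400 × 264 / 1000 = 456.6 kN.
Design strength φR_n = 0.75 × 456.6 = 342 kN.

342 kN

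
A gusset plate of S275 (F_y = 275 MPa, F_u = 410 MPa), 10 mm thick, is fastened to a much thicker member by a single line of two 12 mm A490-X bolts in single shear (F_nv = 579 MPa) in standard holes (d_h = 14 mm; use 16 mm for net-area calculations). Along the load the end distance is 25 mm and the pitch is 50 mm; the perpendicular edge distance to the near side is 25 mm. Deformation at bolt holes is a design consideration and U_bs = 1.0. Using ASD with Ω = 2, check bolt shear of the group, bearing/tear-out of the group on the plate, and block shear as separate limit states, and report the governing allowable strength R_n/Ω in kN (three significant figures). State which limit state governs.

Bolt shear: A_b = π·12²/4 = 113.1 mm²; R_n = 579 × 113.1 × 2 × 1 / 1000 = 131 kN → 131 / 2 = 65.5 kN.
Bearing: edge l_c = 18, r_n = 88.56 kN; interior l_c = 36, r_n = 118.1 kN; R_n = 88.56 + 1·118.1 = 206.6 kN → 103 kN.
Block shear: A_gv = 750, A_nv = 510, A_nt = 170 mm²; R_n = min(0.6F_uA_nv, 0.6F_yA_gv) + U_bs·F_u·A_nt = 193.5 kN → 96.7 kN.
Bolt shear governs: 65.5 kN.

65.5 kN (bolt shear governs)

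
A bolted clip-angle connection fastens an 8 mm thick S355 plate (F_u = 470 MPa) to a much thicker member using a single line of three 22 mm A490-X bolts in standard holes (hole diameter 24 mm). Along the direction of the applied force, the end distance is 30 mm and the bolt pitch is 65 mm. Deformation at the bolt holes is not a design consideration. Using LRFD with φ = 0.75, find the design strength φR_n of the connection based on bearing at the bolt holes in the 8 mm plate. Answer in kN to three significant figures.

Per bolt r_n = 1.5 l_c t F_u ≤ 3.0 d t F_u; upper limit = 3.0 × 22 × 8 × 470 / 1000 = 248.2 kN.
Edge bolt: l_c = 30 − 24/2 = 18 mm → 1.5 × 18 × 8 × 470 / 1000 = 101.5 → r_n = 101.5 kN.
Interior bolts: l_c = 65 − 24 = 41 mm → 1.5 × 41 × 8 × 470 / 1000 = 231.2 → r_n = 231.2 kN.
R_n = 1 × 101.5 + 2 × 231.2 = 564 kN.
Design strength φR_n = 0.75 × 564 = 423 kN.

423 kN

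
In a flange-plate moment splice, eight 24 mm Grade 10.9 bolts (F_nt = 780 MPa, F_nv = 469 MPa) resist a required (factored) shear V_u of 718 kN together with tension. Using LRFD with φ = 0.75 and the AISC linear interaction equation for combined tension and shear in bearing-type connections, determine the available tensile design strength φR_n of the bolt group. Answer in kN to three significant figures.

A_b = π·24²/4 = 452.4 mm²; f_rv = 718 × 1000 / (8 × 452.4) = 198.4 MPa.
F'_nt = 1.3 F_nt − (F_nt / φF_nv) f_rv = 1.3·780 − (780/(0.75·469))·198.4 = 574.1 MPa, capped at F_nt → F'_nt = 574.1 MPa.
R_n = F'_nt · A_b · n = 574.1 × 452.4 × 8 / 1000 = 2078 kN.
Design strength φR_n = 0.75 × 2078 = 1560 kN.

1560 kN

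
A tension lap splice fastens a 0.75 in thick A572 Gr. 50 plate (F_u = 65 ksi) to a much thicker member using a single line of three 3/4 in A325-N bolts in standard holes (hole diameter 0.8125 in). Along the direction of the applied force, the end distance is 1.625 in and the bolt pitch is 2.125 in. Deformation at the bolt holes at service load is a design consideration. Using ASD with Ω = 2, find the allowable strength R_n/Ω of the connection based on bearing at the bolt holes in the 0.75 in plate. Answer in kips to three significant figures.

Per bolt r_n = 1.2 l_c t F_u ≤ 2.4 d t F_u; upper limit = 2.4 × 0.75 × 0.75 × 65 = 87.75 kips.
Edge bolt: l_c = 1.625 − 0.8125/2 = 1.219 in → 1.2 × 1.219 × 0.75 × 65 = 71.3 → r_n = 71.3 kips.
Interior bolts: l_c = 2.125 − 0.8125 = 1.312 in → 1.2 × 1.312 × 0.75 × 65 = 76.78 → r_n = 76.78 kips.
R_n = 1 × 71.3 + 2 × 76.78 = 224.9 kips.
Allowable strength R_n/Ω = 224.9 / 2 = 112 kips.

112 kips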